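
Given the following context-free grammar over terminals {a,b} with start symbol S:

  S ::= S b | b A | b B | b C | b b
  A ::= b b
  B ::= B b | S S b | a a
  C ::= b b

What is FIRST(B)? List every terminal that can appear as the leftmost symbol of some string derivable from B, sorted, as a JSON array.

FIRST iteration:
[1]
  A via A→b b: +{b}
  B via B→a a: +{a}
  C via C→b b: +{b}
  S via S→b A: +{b}
  FIRST(S)={b}  FIRST(A)={b}  FIRST(B)={a}  FIRST(C)={b}
[2]
  B via B→S S b: +{b}
  FIRST(S)={b}  FIRST(A)={b}  FIRST(B)={a,b}  FIRST(C)={b}
[3] (stable)
  FIRST(S)={b}  FIRST(A)={b}  FIRST(B)={a,b}  FIRST(C)={b}

FIRST(B) = ["a", "b"]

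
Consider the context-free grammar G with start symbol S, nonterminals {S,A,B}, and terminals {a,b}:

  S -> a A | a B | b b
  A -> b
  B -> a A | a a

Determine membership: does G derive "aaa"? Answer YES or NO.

Convert to CNF:
  S -> T0 A | T0 B | T1 T1
  A -> b
  B -> T0 A | T0 T0
  T0 -> a
  T1 -> b

CYK table (by increasing span):
  T[0,0] 'a' = {T0}  orig:{}
  T[1,1] 'a' = {T0}  orig:{}
  T[2,2] 'a' = {T0}  orig:{}
  T[0,1] 'aa' = {B}
  T[1,2] 'aa' = {B}
  T[0,2] 'aaa' = {S}

S ∈ T[0,2] ⇒ YES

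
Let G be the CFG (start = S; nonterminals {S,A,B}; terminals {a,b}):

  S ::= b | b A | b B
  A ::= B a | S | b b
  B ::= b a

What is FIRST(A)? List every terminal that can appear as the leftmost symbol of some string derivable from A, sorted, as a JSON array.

Compute FIRST by fixpoint:
[1]
  A via A→b b: +{b}
  B via B→b a: +{b}
  S via S→b: +{b}
  FIRST(S)={b}  FIRST(A)={b}  FIRST(B)={b}
[2] — fixpoint
  FIRST(S)={b}  FIRST(A)={b}  FIRST(B)={b}

FIRST(A) = ["b"]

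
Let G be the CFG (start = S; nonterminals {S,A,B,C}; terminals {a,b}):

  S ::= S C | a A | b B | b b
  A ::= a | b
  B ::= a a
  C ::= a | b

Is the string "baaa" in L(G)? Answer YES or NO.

Convert to CNF:
  S -> S C | T0 A | T1 B | T1 T1
  A -> a | b
  B -> T0 T0
  C -> a | b
  T0 -> a
  T1 -> b

CYK table (by increasing span):
  cell(0,0) b: {A,C,T1}  orig:{A,C}
  cell(1,1) a: {A,C,T0}  orig:{A,C}
  cell(2,2) a: {A,C,T0}  orig:{A,C}
  cell(3,3) a: {A,C,T0}  orig:{A,C}
  cell(0,1) ba: ∅
  cell(1,2) aa: {B,S}
  cell(2,3) aa: {B,S}
  cell(0,2) baa: {S}
  cell(1,3) aaa: {S}
  cell(0,3) baaa: {S}

S ∈ T[0,3] ⇒ YES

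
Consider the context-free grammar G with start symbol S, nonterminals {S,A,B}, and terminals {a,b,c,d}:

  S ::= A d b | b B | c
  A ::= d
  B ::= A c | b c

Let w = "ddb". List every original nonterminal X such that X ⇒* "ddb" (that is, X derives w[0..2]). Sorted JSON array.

CNF form of G:
  S -> A X3 | T1 B | c
  A -> d
  B -> A T0 | T1 T0
  T0 -> c
  T1 -> b
  T2 -> d
  X3 -> T2 T1

CYK table (by increasing span) — only the sub-triangle for w[0..2]:
  cell(0,0) d: {A,T2}  orig:{A}
  cell(1,1) d: {A,T2}  orig:{A}
  cell(2,2) b: {T1}  orig:{}
  cell(0,1) dd: ∅
  cell(1,2) db: {X3}  orig:{}
  cell(0,2) ddb: {S}

Original NTs in T[0,2] deriving "ddb": ["S"]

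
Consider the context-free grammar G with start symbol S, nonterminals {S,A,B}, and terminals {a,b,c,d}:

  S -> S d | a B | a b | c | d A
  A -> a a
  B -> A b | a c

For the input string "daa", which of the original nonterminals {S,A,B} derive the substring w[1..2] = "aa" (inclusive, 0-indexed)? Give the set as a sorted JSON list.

Convert to CNF:
  S -> S T3 | T0 B | T0 T1 | T3 A | c
  A -> T0 T0
  B -> A T1 | T0 T2
  T0 -> a
  T1 -> b
  T2 -> c
  T3 -> d

Fill CYK table bottom-up, restricted to cells inside w[1..2]:
  T[1,1] 'a' = {T0}  orig:{}
  T[2,2] 'a' = {T0}  orig:{}
  T[1,2] 'aa' = {A}

Original NTs in T[1,2] deriving "aa": ["A"]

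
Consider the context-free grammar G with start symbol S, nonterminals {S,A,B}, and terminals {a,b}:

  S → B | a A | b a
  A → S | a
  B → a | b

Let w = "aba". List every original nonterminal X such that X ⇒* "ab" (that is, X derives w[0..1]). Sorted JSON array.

Convert to CNF:
  S -> T0 A | T1 T0 | a | b
  A -> T0 A | T1 T0 | a | b
  B -> a | b
  T0 -> a
  T1 -> b

CYK table (by increasing span), restricted to cells inside w[0..1]:
  cell(0,0) a: {A,B,S,T0}  orig:{A,B,S}
  cell(1,1) b: {A,B,S,T1}  orig:{A,B,S}
  cell(0,1) ab: {A,S}

Original NTs in T[0,1] deriving "ab": ["A", "S"]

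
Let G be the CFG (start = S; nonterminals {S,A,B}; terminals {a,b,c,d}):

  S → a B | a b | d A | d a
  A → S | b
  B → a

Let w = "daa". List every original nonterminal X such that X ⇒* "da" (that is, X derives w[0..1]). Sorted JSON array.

Convert to CNF:
  S -> T0 B | T0 T1 | T2 A | T2 T0
  A -> T0 B | T0 T1 | T2 A | T2 T0 | b
  B -> a
  T0 -> a
  T1 -> b
  T2 -> d

CYK fill (cells [i..j] with 0 ≤ i ≤ j ≤ 1 only):
  [0..0]={T2}  "d"  orig:{}
  [1..1]={B,T0}  "a"  orig:{B}
  [0..1]={A,S}  "da"

Original NTs in T[0,1] deriving "da": ["A", "S"]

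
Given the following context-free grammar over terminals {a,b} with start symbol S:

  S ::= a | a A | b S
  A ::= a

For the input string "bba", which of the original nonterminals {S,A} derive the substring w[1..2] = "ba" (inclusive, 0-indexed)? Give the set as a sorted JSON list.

Convert to CNF:
  S -> T0 A | T1 S | a
  A -> a
  T0 -> a
  T1 -> b

CYK table (by increasing span) (cells [i..j] with 1 ≤ i ≤ j ≤ 2 only):
  T[1,1] 'b' = {T1}  orig:{}
  T[2,2] 'a' = {A,S,T0}  orig:{A,S}
  T[1,2] 'ba' = {S}

Original NTs in T[1,2] deriving "ba": ["S"]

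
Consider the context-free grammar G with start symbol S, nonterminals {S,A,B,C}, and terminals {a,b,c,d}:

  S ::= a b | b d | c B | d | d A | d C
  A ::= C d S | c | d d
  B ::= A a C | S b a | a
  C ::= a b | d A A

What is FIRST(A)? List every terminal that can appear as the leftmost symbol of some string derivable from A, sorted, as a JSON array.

FIRST sets, iterate to fixpoint:
[1]
  A via A→c: +{c}
  A via A→d d: +{d}
  B via B→A a C: +{c,d}
  B via B→a: +{a}
  C via C→a b: +{a}
  C via C→d A A: +{d}
  S via S→a b: +{a}
  S via S→b d: +{b}
  S via S→c B: +{c}
  S via S→d: +{d}
  FIRST(S)={a,b,c,d}  FIRST(A)={c,d}  FIRST(B)={a,c,d}  FIRST(C)={a,d}
[2]
  A via A→C d S: +{a}
  B via B→S b a: +{b}
  FIRST(S)={a,b,c,d}  FIRST(A)={a,c,d}  FIRST(B)={a,b,c,d}  FIRST(C)={a,d}
[3] done
  FIRST(S)={a,b,c,d}  FIRST(A)={a,c,d}  FIRST(B)={a,b,c,d}  FIRST(C)={a,d}

FIRST(A) = ["a", "c", "d"]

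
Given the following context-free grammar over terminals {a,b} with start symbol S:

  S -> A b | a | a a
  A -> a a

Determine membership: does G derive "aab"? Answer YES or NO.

CNF form of G:
  S -> A T1 | T0 T0 | a
  A -> T0 T0
  T0 -> a
  T1 -> b

CYK table (by increasing span):
  cell(0,0) a: {S,T0}  orig:{S}
  cell(1,1) a: {S,T0}  orig:{S}
  cell(2,2) b: {T1}  orig:{}
  cell(0,1) aa: {A,S}
  cell(1,2) ab: ∅
  cell(0,2) aab: {S}

S ∈ T[0,2] ⇒ YES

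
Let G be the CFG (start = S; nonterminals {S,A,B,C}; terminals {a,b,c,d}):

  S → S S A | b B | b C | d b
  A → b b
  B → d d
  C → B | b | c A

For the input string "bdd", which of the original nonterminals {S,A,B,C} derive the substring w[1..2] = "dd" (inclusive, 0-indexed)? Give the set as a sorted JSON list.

CNF form of G:
  S -> S X3 | T0 B | T0 C | T1 T0
  A -> T0 T0
  B -> T1 T1
  C -> T1 T1 | T2 A | b
  T0 -> b
  T1 -> d
  T2 -> c
  X3 -> S A

CYK table (by increasing span) — only the sub-triangle for w[1..2]:
  [1..1]={T1}  "d"  orig:{}
  [2..2]={T1}  "d"  orig:{}
  [1..2]={B,C}  "dd"

Original NTs in T[1,2] deriving "dd": ["B", "C"]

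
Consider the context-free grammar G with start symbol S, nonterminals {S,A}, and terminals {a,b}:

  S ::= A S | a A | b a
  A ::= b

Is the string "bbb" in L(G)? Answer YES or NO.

Convert to CNF:
  S -> A S | T0 A | T1 T0
  A -> b
  T0 -> a
  T1 -> b

CYK fill:
  T[0,0] 'b' = {A,T1}  orig:{A}
  T[1,1] 'b' = {A,T1}  orig:{A}
  T[2,2] 'b' = {A,T1}  orig:{A}
  T[0,1] 'bb' = ∅
  T[1,2] 'bb' = ∅
  T[0,2] 'bbb' = ∅

S ∉ T[0,2] ⇒ NO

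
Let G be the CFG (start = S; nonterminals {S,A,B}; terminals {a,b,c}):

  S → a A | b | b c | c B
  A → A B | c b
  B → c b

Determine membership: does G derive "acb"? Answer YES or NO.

CNF form of G:
  S -> T0 B | T1 T0 | T2 A | b
  A -> A B | T0 T1
  B -> T0 T1
  T0 -> c
  T1 -> b
  T2 -> a

Fill CYK table bottom-up:
  T[0,0] 'a' = {T2}  orig:{}
  T[1,1] 'c' = {T0}  orig:{}
  T[2,2] 'b' = {S,T1}  orig:{S}
  T[0,1] 'ac' = ∅
  T[1,2] 'cb' = {A,B}
  T[0,2] 'acb' = {S}

S ∈ T[0,2] ⇒ YES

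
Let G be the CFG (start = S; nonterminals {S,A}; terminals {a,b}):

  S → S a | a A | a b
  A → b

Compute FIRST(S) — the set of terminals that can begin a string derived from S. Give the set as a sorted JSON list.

FIRST iteration:
iter 1:
  A via A→b: +{b}
  S via S→a A: +{a}
  S: {a}  A: {b}
iter 2: — fixpoint
  S: {a}  A: {b}

FIRST(S) = ["a"]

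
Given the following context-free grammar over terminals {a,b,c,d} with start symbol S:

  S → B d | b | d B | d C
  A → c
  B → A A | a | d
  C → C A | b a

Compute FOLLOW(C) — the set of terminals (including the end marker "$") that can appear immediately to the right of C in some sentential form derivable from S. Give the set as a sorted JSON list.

FIRST sets, iterate to fixpoint:
pass 1:
  A via A→c: +{c}
  B via B→A A: +{c}
  B via B→a: +{a}
  B via B→d: +{d}
  C via C→b a: +{b}
  S via S→B d: +{a,c,d}
  S via S→b: +{b}
  S: {a,b,c,d}  A: {c}  B: {a,c,d}  C: {b}
pass 2: done
  S: {a,b,c,d}  A: {c}  B: {a,c,d}  C: {b}

FOLLOW sets:
FOLLOW(S) := {$}
round 1:
  B→A A: FOLLOW(A) ⊇ FIRST(A) = {c}; new: +{c}
  C→C A: FOLLOW(C) ⊇ FIRST(A) = {c}; new: +{c}
  S→B d: FOLLOW(B) ⊇ FIRST(d) = {d}; new: +{d}
  S→d B: FOLLOW(B) ⊇ FOLLOW(S) ⊇ {$}; new: +{$}
  S→d C: FOLLOW(C) ⊇ FOLLOW(S) ⊇ {$}; new: +{$}
  FOLLOW(S)={$}  FOLLOW(A)={c}  FOLLOW(B)={$,d}  FOLLOW(C)={$,c}
round 2:
  B→A A: FOLLOW(A) ⊇ FOLLOW(B) ⊇ {$,d}; new: +{$,d}
  FOLLOW(S)={$}  FOLLOW(A)={$,c,d}  FOLLOW(B)={$,d}  FOLLOW(C)={$,c}
round 3: — fixpoint
  FOLLOW(S)={$}  FOLLOW(A)={$,c,d}  FOLLOW(B)={$,d}  FOLLOW(C)={$,c}

FOLLOW(C) = ["$", "c"]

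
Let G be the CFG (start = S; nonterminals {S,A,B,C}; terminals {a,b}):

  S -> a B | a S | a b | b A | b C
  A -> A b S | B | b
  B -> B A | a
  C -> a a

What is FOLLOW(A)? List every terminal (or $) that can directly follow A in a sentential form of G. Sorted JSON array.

FIRST sets, iterate to fixpoint:
iter 1:
  A via A→b: +{b}
  B via B→a: +{a}
  C via C→a a: +{a}
  S via S→a B: +{a}
  S via S→b A: +{b}
  FIRST[S]={a,b}  FIRST[A]={b}  FIRST[B]={a}  FIRST[C]={a}
iter 2:
  A via A→B: +{a}
  FIRST[S]={a,b}  FIRST[A]={a,b}  FIRST[B]={a}  FIRST[C]={a}
iter 3: (stable)
  FIRST[S]={a,b}  FIRST[A]={a,b}  FIRST[B]={a}  FIRST[C]={a}

Compute FOLLOW by fixpoint:
FOLLOW(S) := {$}
round 1:
  A→A b S: FOLLOW(A) ⊇ FIRST(b) = {b}; new: +{b}
  A→A b S: FOLLOW(S) ⊇ FOLLOW(A) ⊇ {b}; new: +{b}
  A→B: FOLLOW(B) ⊇ FOLLOW(A) ⊇ {b}; new: +{b}
  B→B A: FOLLOW(B) ⊇ FIRST(A) = {a,b}; new: +{a}
  B→B A: FOLLOW(A) ⊇ FOLLOW(B) ⊇ {a,b}; new: +{a}
  S→a B: FOLLOW(B) ⊇ FOLLOW(S) ⊇ {$,b}; new: +{$}
  S→b A: FOLLOW(A) ⊇ FOLLOW(S) ⊇ {$,b}; new: +{$}
  S→b C: FOLLOW(C) ⊇ FOLLOW(S) ⊇ {$,b}; new: +{$,b}
  S: {$,b}  A: {$,a,b}  B: {$,a,b}  C: {$,b}
round 2:
  A→A b S: FOLLOW(S) ⊇ FOLLOW(A) ⊇ {$,a,b}; new: +{a}
  S→b C: FOLLOW(C) ⊇ FOLLOW(S) ⊇ {$,a,b}; new: +{a}
  S: {$,a,b}  A: {$,a,b}  B: {$,a,b}  C: {$,a,b}
round 3: — fixpoint
  S: {$,a,b}  A: {$,a,b}  B: {$,a,b}  C: {$,a,b}

FOLLOW(A) = ["$", "a", "b"]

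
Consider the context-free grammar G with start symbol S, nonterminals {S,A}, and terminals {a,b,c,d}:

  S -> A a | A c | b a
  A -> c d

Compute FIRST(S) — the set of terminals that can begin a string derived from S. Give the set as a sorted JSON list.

FIRST iteration:
iter 1:
  A via A→c d: +{c}
  S via S→A a: +{c}
  S via S→b a: +{b}
  S: {b,c}  A: {c}
iter 2: (stable)
  S: {b,c}  A: {c}

FIRST(S) = ["b", "c"]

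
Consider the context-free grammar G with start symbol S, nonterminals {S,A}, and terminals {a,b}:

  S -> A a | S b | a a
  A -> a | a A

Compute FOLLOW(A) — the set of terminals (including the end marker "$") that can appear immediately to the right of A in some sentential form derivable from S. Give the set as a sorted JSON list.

Compute FIRST by fixpoint:
pass 1:
  A via A→a: +{a}
  S via S→A a: +{a}
  FIRST[S]={a}  FIRST[A]={a}
pass 2: — fixpoint
  FIRST[S]={a}  FIRST[A]={a}

FOLLOW iteration:
seed FOLLOW(S) with $
iter 1:
  S→A a: FOLLOW(A) ⊇ FIRST(a) = {a}; new: +{a}
  S→S b: FOLLOW(S) ⊇ FIRST(b) = {b}; new: +{b}
  FOLLOW[S]={$,b}  FOLLOW[A]={a}
iter 2: (stable)
  FOLLOW[S]={$,b}  FOLLOW[A]={a}

FOLLOW(A) = ["a"]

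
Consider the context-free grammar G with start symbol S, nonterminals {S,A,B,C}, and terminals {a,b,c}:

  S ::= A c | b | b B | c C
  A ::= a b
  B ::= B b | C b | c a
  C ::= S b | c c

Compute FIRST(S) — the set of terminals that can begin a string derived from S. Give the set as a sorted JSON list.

FIRST iteration:
[1]
  A via A→a b: +{a}
  B via B→c a: +{c}
  C via C→c c: +{c}
  S via S→A c: +{a}
  S via S→b: +{b}
  S via S→c C: +{c}
  FIRST(S)={a,b,c}  FIRST(A)={a}  FIRST(B)={c}  FIRST(C)={c}
[2]
  C via C→S b: +{a,b}
  FIRST(S)={a,b,c}  FIRST(A)={a}  FIRST(B)={c}  FIRST(C)={a,b,c}
[3]
  B via B→C b: +{a,b}
  FIRST(S)={a,b,c}  FIRST(A)={a}  FIRST(B)={a,b,c}  FIRST(C)={a,b,c}
[4] — fixpoint
  FIRST(S)={a,b,c}  FIRST(A)={a}  FIRST(B)={a,b,c}  FIRST(C)={a,b,c}

FIRST(S) = ["a", "b", "c"]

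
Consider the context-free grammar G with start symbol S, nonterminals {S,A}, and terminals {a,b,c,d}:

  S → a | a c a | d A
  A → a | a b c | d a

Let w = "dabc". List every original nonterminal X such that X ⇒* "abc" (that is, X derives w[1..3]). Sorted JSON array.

CNF form of G:
  S -> T0 X5 | T3 A | a
  A -> T0 X4 | T3 T0 | a
  T0 -> a
  T1 -> b
  T2 -> c
  T3 -> d
  X4 -> T1 T2
  X5 -> T2 T0

CYK table (by increasing span), restricted to cells inside w[1..3]:
  cell(1,1) a: {A,S,T0}  orig:{A,S}
  cell(2,2) b: {T1}  orig:{}
  cell(3,3) c: {T2}  orig:{}
  cell(1,2) ab: ∅
  cell(2,3) bc: {X4}  orig:{}
  cell(1,3) abc: {A}

Original NTs in T[1,3] deriving "abc": ["A"]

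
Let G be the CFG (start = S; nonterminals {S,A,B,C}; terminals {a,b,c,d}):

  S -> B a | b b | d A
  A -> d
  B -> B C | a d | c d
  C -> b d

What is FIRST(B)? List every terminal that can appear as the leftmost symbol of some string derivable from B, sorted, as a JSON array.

FIRST iteration:
[1]
  A via A→d: +{d}
  B via B→a d: +{a}
  B via B→c d: +{c}
  C via C→b d: +{b}
  S via S→B a: +{a,c}
  S via S→b b: +{b}
  S via S→d A: +{d}
  FIRST(S)={a,b,c,d}  FIRST(A)={d}  FIRST(B)={a,c}  FIRST(C)={b}
[2] (stable)
  FIRST(S)={a,b,c,d}  FIRST(A)={d}  FIRST(B)={a,c}  FIRST(C)={b}

FIRST(B) = ["a", "c"]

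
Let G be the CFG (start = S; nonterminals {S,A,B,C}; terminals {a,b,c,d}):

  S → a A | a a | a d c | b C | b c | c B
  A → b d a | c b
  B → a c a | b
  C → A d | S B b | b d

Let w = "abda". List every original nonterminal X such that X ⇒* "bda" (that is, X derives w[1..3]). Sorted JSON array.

CNF form of G:
  S -> T0 C | T0 T3 | T2 A | T2 T2 | T2 X7 | T3 B
  A -> T0 X4 | T3 T0
  B -> T2 X5 | b
  C -> A T1 | S X6 | T0 T1
  T0 -> b
  T1 -> d
  T2 -> a
  T3 -> c
  X4 -> T1 T2
  X5 -> T3 T2
  X6 -> B T0
  X7 -> T1 T3

CYK table (by increasing span) — only the sub-triangle for w[1..3]:
  T[1,1] 'b' = {B,T0}  orig:{B}
  T[2,2] 'd' = {T1}  orig:{}
  T[3,3] 'a' = {T2}  orig:{}
  T[1,2] 'bd' = {C}
  T[2,3] 'da' = {X4}  orig:{}
  T[1,3] 'bda' = {A}

Original NTs in T[1,3] deriving "bda": ["A"]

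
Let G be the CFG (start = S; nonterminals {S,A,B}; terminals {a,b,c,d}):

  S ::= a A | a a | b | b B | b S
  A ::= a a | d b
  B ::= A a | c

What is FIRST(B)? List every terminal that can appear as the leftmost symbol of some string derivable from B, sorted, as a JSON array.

Compute FIRST by fixpoint:
iter 1:
  A via A→a a: +{a}
  A via A→d b: +{d}
  B via B→A a: +{a,d}
  B via B→c: +{c}
  S via S→a A: +{a}
  S via S→b: +{b}
  S: {a,b}  A: {a,d}  B: {a,c,d}
iter 2: (no change)
  S: {a,b}  A: {a,d}  B: {a,c,d}

FIRST(B) = ["a", "c", "d"]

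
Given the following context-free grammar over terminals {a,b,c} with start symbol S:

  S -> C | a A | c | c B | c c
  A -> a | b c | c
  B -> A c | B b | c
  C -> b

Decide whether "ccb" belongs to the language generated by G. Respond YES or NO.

CNF form of G:
  S -> T1 B | T1 T1 | T2 A | b | c
  A -> T0 T1 | a | c
  B -> A T1 | B T0 | c
  C -> b
  T0 -> b
  T1 -> c
  T2 -> a

CYK table (by increasing span):
  T[0,0] 'c' = {A,B,S,T1}  orig:{A,B,S}
  T[1,1] 'c' = {A,B,S,T1}  orig:{A,B,S}
  T[2,2] 'b' = {C,S,T0}  orig:{C,S}
  T[0,1] 'cc' = {B,S}
  T[1,2] 'cb' = {B}
  T[0,2] 'ccb' = {B,S}

S ∈ T[0,2] ⇒ YES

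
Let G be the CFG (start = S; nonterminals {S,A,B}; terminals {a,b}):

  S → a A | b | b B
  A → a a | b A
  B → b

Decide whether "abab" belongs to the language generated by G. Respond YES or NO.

Convert to CNF:
  S -> T0 A | T1 B | b
  A -> T0 T0 | T1 A
  B -> b
  T0 -> a
  T1 -> b

CYK table (by increasing span):
  cell(0,0) a: {T0}  orig:{}
  cell(1,1) b: {B,S,T1}  orig:{B,S}
  cell(2,2) a: {T0}  orig:{}
  cell(3,3) b: {B,S,T1}  orig:{B,S}
  cell(0,1) ab: ∅
  cell(1,2) ba: ∅
  cell(2,3) ab: ∅
  cell(0,2) aba: ∅
  cell(1,3) bab: ∅
  cell(0,3) abab: ∅

S ∉ T[0,3] ⇒ NO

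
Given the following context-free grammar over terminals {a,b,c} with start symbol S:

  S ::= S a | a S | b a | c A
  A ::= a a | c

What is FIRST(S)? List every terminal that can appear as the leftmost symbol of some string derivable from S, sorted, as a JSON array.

Compute FIRST by fixpoint:
[1]
  A via A→a a: +{a}
  A via A→c: +{c}
  S via S→a S: +{a}
  S via S→b a: +{b}
  S via S→c A: +{c}
  FIRST(S)={a,b,c}  FIRST(A)={a,c}
[2] (stable)
  FIRST(S)={a,b,c}  FIRST(A)={a,c}

FIRST(S) = ["a", "b", "c"]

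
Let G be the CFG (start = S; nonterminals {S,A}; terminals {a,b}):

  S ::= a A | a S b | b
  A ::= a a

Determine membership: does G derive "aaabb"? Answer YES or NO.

CNF form of G:
  S -> T0 A | T0 X2 | b
  A -> T0 T0
  T0 -> a
  T1 -> b
  X2 -> S T1

CYK fill:
  [0..0]={T0}  "a"  orig:{}
  [1..1]={T0}  "a"  orig:{}
  [2..2]={T0}  "a"  orig:{}
  [3..3]={S,T1}  "b"  orig:{S}
  [4..4]={S,T1}  "b"  orig:{S}
  [0..1]={A}  "aa"
  [1..2]={A}  "aa"
  [2..3]=∅  "ab"
  [3..4]={X2}  "bb"  orig:{}
  [0..2]={S}  "aaa"
  [1..3]=∅  "aab"
  [2..4]={S}  "abb"
  [0..3]={X2}  "aaab"  orig:{}
  [1..4]=∅  "aabb"
  [0..4]=∅  "aaabb"

S ∉ T[0,4] ⇒ NO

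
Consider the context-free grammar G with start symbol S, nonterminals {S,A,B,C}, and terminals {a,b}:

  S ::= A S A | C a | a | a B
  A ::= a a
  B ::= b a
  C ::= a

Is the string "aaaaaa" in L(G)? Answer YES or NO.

CNF form of G:
  S -> A X2 | C T0 | T0 B | a
  A -> T0 T0
  B -> T1 T0
  C -> a
  T0 -> a
  T1 -> b
  X2 -> S A

CYK fill:
  cell(0,0) a: {C,S,T0}  orig:{C,S}
  cell(1,1) a: {C,S,T0}  orig:{C,S}
  cell(2,2) a: {C,S,T0}  orig:{C,S}
  cell(3,3) a: {C,S,T0}  orig:{C,S}
  cell(4,4) a: {C,S,T0}  orig:{C,S}
  cell(5,5) a: {C,S,T0}  orig:{C,S}
  cell(0,1) aa: {A,S}
  cell(1,2) aa: {A,S}
  cell(2,3) aa: {A,S}
  cell(3,4) aa: {A,S}
  cell(4,5) aa: {A,S}
  cell(0,2) aaa: {X2}  orig:{}
  cell(1,3) aaa: {X2}  orig:{}
  cell(2,4) aaa: {X2}  orig:{}
  cell(3,5) aaa: {X2}  orig:{}
  cell(0,3) aaaa: {X2}  orig:{}
  cell(1,4) aaaa: {X2}  orig:{}
  cell(2,5) aaaa: {X2}  orig:{}
  cell(0,4) aaaaa: {S}
  cell(1,5) aaaaa: {S}
  cell(0,5) aaaaaa: {S}

S ∈ T[0,5] ⇒ YES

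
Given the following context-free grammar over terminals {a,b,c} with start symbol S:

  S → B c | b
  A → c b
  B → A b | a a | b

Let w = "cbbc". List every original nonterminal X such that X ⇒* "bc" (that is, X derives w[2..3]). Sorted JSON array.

Convert to CNF:
  S -> B T0 | b
  A -> T0 T1
  B -> A T1 | T2 T2 | b
  T0 -> c
  T1 -> b
  T2 -> a

CYK fill (cells [i..j] with 2 ≤ i ≤ j ≤ 3 only):
  T[2,2] 'b' = {B,S,T1}  orig:{B,S}
  T[3,3] 'c' = {T0}  orig:{}
  T[2,3] 'bc' = {S}

Original NTs in T[2,3] deriving "bc": ["S"]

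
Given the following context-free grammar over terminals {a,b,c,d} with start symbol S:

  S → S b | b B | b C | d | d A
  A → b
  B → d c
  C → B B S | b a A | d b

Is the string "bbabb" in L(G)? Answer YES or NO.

Convert to CNF:
  S -> S T2 | T0 A | T2 B | T2 C | d
  A -> b
  B -> T0 T1
  C -> B X4 | T0 T2 | T2 X5
  T0 -> d
  T1 -> c
  T2 -> b
  T3 -> a
  X4 -> B S
  X5 -> T3 A

Fill CYK table bottom-up:
  cell(0,0) b: {A,T2}  orig:{A}
  cell(1,1) b: {A,T2}  orig:{A}
  cell(2,2) a: {T3}  orig:{}
  cell(3,3) b: {A,T2}  orig:{A}
  cell(4,4) b: {A,T2}  orig:{A}
  cell(0,1) bb: ∅
  cell(1,2) ba: ∅
  cell(2,3) ab: {X5}  orig:{}
  cell(3,4) bb: ∅
  cell(0,2) bba: ∅
  cell(1,3) bab: {C}
  cell(2,4) abb: ∅
  cell(0,3) bbab: {S}
  cell(1,4) babb: ∅
  cell(0,4) bbabb: {S}

S ∈ T[0,4] ⇒ YES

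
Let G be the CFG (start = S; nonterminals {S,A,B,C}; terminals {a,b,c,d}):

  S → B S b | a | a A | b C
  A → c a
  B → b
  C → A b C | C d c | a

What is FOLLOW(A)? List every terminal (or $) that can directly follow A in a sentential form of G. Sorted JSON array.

FIRST iteration:
pass 1:
  A via A→c a: +{c}
  B via B→b: +{b}
  C via C→A b C: +{c}
  C via C→a: +{a}
  S via S→B S b: +{b}
  S via S→a: +{a}
  FIRST[S]={a,b}  FIRST[A]={c}  FIRST[B]={b}  FIRST[C]={a,c}
pass 2: (no change)
  FIRST[S]={a,b}  FIRST[A]={c}  FIRST[B]={b}  FIRST[C]={a,c}

Compute FOLLOW by fixpoint:
seed FOLLOW(S) with $
[1]
  C→A b C: FOLLOW(A) ⊇ FIRST(b) = {b}; new: +{b}
  C→C d c: FOLLOW(C) ⊇ FIRST(d) = {d}; new: +{d}
  S→B S b: FOLLOW(B) ⊇ FIRST(S) = {a,b}; new: +{a,b}
  S→B S b: FOLLOW(S) ⊇ FIRST(b) = {b}; new: +{b}
  S→a A: FOLLOW(A) ⊇ FOLLOW(S) ⊇ {$,b}; new: +{$}
  S→b C: FOLLOW(C) ⊇ FOLLOW(S) ⊇ {$,b}; new: +{$,b}
  FOLLOW[S]={$,b}  FOLLOW[A]={$,b}  FOLLOW[B]={a,b}  FOLLOW[C]={$,b,d}
[2] (stable)
  FOLLOW[S]={$,b}  FOLLOW[A]={$,b}  FOLLOW[B]={a,b}  FOLLOW[C]={$,b,d}

FOLLOW(A) = ["$", "b"]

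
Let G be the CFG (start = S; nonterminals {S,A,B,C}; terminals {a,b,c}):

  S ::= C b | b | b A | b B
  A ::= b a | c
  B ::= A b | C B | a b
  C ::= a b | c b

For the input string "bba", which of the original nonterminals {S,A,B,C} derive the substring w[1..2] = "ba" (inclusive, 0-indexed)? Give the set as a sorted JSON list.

CNF form of G:
  S -> C T0 | T0 A | T0 B | b
  A -> T0 T1 | c
  B -> A T0 | C B | T1 T0
  C -> T1 T0 | T2 T0
  T0 -> b
  T1 -> a
  T2 -> c

CYK fill, restricted to cells inside w[1..2]:
  cell(1,1) b: {S,T0}  orig:{S}
  cell(2,2) a: {T1}  orig:{}
  cell(1,2) ba: {A}

Original NTs in T[1,2] deriving "ba": ["A"]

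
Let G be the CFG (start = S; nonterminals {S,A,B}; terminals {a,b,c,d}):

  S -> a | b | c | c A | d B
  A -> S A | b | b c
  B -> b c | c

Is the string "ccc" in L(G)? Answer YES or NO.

CNF form of G:
  S -> T1 A | T2 B | a | b | c
  A -> S A | T0 T1 | b
  B -> T0 T1 | c
  T0 -> b
  T1 -> c
  T2 -> d

CYK table (by increasing span):
  cell(0,0) c: {B,S,T1}  orig:{B,S}
  cell(1,1) c: {B,S,T1}  orig:{B,S}
  cell(2,2) c: {B,S,T1}  orig:{B,S}
  cell(0,1) cc: ∅
  cell(1,2) cc: ∅
  cell(0,2) ccc: ∅

S ∉ T[0,2] ⇒ NO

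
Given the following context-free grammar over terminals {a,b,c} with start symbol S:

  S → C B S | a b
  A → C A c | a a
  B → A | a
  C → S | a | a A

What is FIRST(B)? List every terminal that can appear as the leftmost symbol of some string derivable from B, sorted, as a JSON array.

Compute FIRST by fixpoint:
round 1:
  A via A→a a: +{a}
  B via B→A: +{a}
  C via C→a: +{a}
  S via S→C B S: +{a}
  FIRST(S)={a}  FIRST(A)={a}  FIRST(B)={a}  FIRST(C)={a}
round 2: (stable)
  FIRST(S)={a}  FIRST(A)={a}  FIRST(B)={a}  FIRST(C)={a}

FIRST(B) = ["a"]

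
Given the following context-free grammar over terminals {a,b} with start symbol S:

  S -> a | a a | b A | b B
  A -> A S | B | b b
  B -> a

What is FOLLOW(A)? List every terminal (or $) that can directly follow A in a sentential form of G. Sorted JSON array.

Compute FIRST by fixpoint:
[1]
  A via A→b b: +{b}
  B via B→a: +{a}
  S via S→a: +{a}
  S via S→b A: +{b}
  S: {a,b}  A: {b}  B: {a}
[2]
  A via A→B: +{a}
  S: {a,b}  A: {a,b}  B: {a}
[3] (no change)
  S: {a,b}  A: {a,b}  B: {a}

FOLLOW sets:
FOLLOW(S) := {$}
pass 1:
  A→A S: FOLLOW(A) ⊇ FIRST(S) = {a,b}; new: +{a,b}
  A→A S: FOLLOW(S) ⊇ FOLLOW(A) ⊇ {a,b}; new: +{a,b}
  A→B: FOLLOW(B) ⊇ FOLLOW(A) ⊇ {a,b}; new: +{a,b}
  S→b A: FOLLOW(A) ⊇ FOLLOW(S) ⊇ {$,a,b}; new: +{$}
  S→b B: FOLLOW(B) ⊇ FOLLOW(S) ⊇ {$,a,b}; new: +{$}
  FOLLOW(S)={$,a,b}  FOLLOW(A)={$,a,b}  FOLLOW(B)={$,a,b}
pass 2: — fixpoint
  FOLLOW(S)={$,a,b}  FOLLOW(A)={$,a,b}  FOLLOW(B)={$,a,b}

FOLLOW(A) = ["$", "a", "b"]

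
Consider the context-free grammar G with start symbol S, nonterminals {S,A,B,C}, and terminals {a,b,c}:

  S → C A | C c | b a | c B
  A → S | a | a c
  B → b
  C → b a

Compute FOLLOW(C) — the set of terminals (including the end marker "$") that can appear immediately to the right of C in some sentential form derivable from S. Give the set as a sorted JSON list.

Compute FIRST by fixpoint:
round 1:
  A via A→a: +{a}
  B via B→b: +{b}
  C via C→b a: +{b}
  S via S→C A: +{b}
  S via S→c B: +{c}
  S: {b,c}  A: {a}  B: {b}  C: {b}
round 2:
  A via A→S: +{b,c}
  S: {b,c}  A: {a,b,c}  B: {b}  C: {b}
round 3: (no change)
  S: {b,c}  A: {a,b,c}  B: {b}  C: {b}

Compute FOLLOW by fixpoint:
FOLLOW(S) := {$}
[1]
  S→C A: FOLLOW(C) ⊇ FIRST(A) = {a,b,c}; new: +{a,b,c}
  S→C A: FOLLOW(A) ⊇ FOLLOW(S) ⊇ {$}; new: +{$}
  S→c B: FOLLOW(B) ⊇ FOLLOW(S) ⊇ {$}; new: +{$}
  FOLLOW(S)={$}  FOLLOW(A)={$}  FOLLOW(B)={$}  FOLLOW(C)={a,b,c}
[2] (stable)
  FOLLOW(S)={$}  FOLLOW(A)={$}  FOLLOW(B)={$}  FOLLOW(C)={a,b,c}

FOLLOW(C) = ["a", "b", "c"]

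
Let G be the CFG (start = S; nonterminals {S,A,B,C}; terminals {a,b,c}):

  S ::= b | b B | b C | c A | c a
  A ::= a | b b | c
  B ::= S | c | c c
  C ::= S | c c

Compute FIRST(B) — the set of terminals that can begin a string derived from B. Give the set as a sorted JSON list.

Compute FIRST by fixpoint:
pass 1:
  A via A→a: +{a}
  A via A→b b: +{b}
  A via A→c: +{c}
  B via B→c: +{c}
  C via C→c c: +{c}
  S via S→b: +{b}
  S via S→c A: +{c}
  FIRST(S)={b,c}  FIRST(A)={a,b,c}  FIRST(B)={c}  FIRST(C)={c}
pass 2:
  B via B→S: +{b}
  C via C→S: +{b}
  FIRST(S)={b,c}  FIRST(A)={a,b,c}  FIRST(B)={b,c}  FIRST(C)={b,c}
pass 3: — fixpoint
  FIRST(S)={b,c}  FIRST(A)={a,b,c}  FIRST(B)={b,c}  FIRST(C)={b,c}

FIRST(B) = ["b", "c"]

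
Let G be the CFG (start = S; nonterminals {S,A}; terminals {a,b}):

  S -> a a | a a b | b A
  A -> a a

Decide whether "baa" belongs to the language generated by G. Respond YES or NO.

Convert to CNF:
  S -> T0 T0 | T0 X2 | T1 A
  A -> T0 T0
  T0 -> a
  T1 -> b
  X2 -> T0 T1

Fill CYK table bottom-up:
  cell(0,0) b: {T1}  orig:{}
  cell(1,1) a: {T0}  orig:{}
  cell(2,2) a: {T0}  orig:{}
  cell(0,1) ba: ∅
  cell(1,2) aa: {A,S}
  cell(0,2) baa: {S}

S ∈ T[0,2] ⇒ YES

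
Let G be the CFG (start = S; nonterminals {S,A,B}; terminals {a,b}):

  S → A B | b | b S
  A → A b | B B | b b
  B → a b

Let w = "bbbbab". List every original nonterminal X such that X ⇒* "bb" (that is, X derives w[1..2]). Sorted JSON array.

CNF form of G:
  S -> A B | T0 S | b
  A -> A T0 | B B | T0 T0
  B -> T1 T0
  T0 -> b
  T1 -> a

CYK table (by increasing span) (cells [i..j] with 1 ≤ i ≤ j ≤ 2 only):
  T[1,1] 'b' = {S,T0}  orig:{S}
  T[2,2] 'b' = {S,T0}  orig:{S}
  T[1,2] 'bb' = {A,S}

Original NTs in T[1,2] deriving "bb": ["A", "S"]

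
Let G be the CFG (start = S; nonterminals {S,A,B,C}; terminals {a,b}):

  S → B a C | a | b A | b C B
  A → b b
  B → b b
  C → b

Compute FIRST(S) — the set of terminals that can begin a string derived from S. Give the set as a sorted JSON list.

Compute FIRST by fixpoint:
[1]
  A via A→b b: +{b}
  B via B→b b: +{b}
  C via C→b: +{b}
  S via S→B a C: +{b}
  S via S→a: +{a}
  S: {a,b}  A: {b}  B: {b}  C: {b}
[2] (no change)
  S: {a,b}  A: {b}  B: {b}  C: {b}

FIRST(S) = ["a", "b"]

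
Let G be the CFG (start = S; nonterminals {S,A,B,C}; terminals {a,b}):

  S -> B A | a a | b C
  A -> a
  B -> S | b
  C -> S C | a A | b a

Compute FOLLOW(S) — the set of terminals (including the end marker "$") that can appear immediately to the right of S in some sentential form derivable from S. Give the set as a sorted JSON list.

Compute FIRST by fixpoint:
[1]
  A via A→a: +{a}
  B via B→b: +{b}
  C via C→a A: +{a}
  C via C→b a: +{b}
  S via S→B A: +{b}
  S via S→a a: +{a}
  S: {a,b}  A: {a}  B: {b}  C: {a,b}
[2]
  B via B→S: +{a}
  S: {a,b}  A: {a}  B: {a,b}  C: {a,b}
[3] — fixpoint
  S: {a,b}  A: {a}  B: {a,b}  C: {a,b}

FOLLOW iteration:
FOLLOW(S) := {$}
[1]
  C→S C: FOLLOW(S) ⊇ FIRST(C) = {a,b}; new: +{a,b}
  S→B A: FOLLOW(B) ⊇ FIRST(A) = {a}; new: +{a}
  S→B A: FOLLOW(A) ⊇ FOLLOW(S) ⊇ {$,a,b}; new: +{$,a,b}
  S→b C: FOLLOW(C) ⊇ FOLLOW(S) ⊇ {$,a,b}; new: +{$,a,b}
  FOLLOW[S]={$,a,b}  FOLLOW[A]={$,a,b}  FOLLOW[B]={a}  FOLLOW[C]={$,a,b}
[2] done
  FOLLOW[S]={$,a,b}  FOLLOW[A]={$,a,b}  FOLLOW[B]={a}  FOLLOW[C]={$,a,b}

FOLLOW(S) = ["$", "a", "b"]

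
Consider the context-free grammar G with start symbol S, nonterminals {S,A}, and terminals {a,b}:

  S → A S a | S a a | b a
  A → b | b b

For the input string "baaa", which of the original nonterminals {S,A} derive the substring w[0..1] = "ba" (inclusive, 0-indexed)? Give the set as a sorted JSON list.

Convert to CNF:
  S -> A X2 | S X3 | T0 T1
  A -> T0 T0 | b
  T0 -> b
  T1 -> a
  X2 -> S T1
  X3 -> T1 T1

CYK table (by increasing span) (cells [i..j] with 0 ≤ i ≤ j ≤ 1 only):
  [0..0]={A,T0}  "b"  orig:{A}
  [1..1]={T1}  "a"  orig:{}
  [0..1]={S}  "ba"

Original NTs in T[0,1] deriving "ba": ["S"]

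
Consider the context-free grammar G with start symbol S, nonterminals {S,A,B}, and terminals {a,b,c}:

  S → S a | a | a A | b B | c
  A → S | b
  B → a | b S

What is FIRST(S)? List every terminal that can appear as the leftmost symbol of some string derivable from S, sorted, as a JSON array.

Compute FIRST by fixpoint:
[1]
  A via A→b: +{b}
  B via B→a: +{a}
  B via B→b S: +{b}
  S via S→a: +{a}
  S via S→b B: +{b}
  S via S→c: +{c}
  FIRST(S)={a,b,c}  FIRST(A)={b}  FIRST(B)={a,b}
[2]
  A via A→S: +{a,c}
  FIRST(S)={a,b,c}  FIRST(A)={a,b,c}  FIRST(B)={a,b}
[3] (stable)
  FIRST(S)={a,b,c}  FIRST(A)={a,b,c}  FIRST(B)={a,b}

FIRST(S) = ["a", "b", "c"]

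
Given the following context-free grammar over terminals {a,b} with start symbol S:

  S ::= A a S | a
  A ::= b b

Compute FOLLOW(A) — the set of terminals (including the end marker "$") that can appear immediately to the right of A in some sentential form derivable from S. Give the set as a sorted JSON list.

FIRST sets, iterate to fixpoint:
pass 1:
  A via A→b b: +{b}
  S via S→A a S: +{b}
  S via S→a: +{a}
  FIRST(S)={a,b}  FIRST(A)={b}
pass 2: — fixpoint
  FIRST(S)={a,b}  FIRST(A)={b}

FOLLOW iteration:
seed FOLLOW(S) with $
round 1:
  S→A a S: FOLLOW(A) ⊇ FIRST(a) = {a}; new: +{a}
  FOLLOW(S)={$}  FOLLOW(A)={a}
round 2: (stable)
  FOLLOW(S)={$}  FOLLOW(A)={a}

FOLLOW(A) = ["a"]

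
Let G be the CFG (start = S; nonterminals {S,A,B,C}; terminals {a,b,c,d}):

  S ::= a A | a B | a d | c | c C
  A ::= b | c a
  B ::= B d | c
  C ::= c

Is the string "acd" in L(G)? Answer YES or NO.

Convert to CNF:
  S -> T0 C | T1 A | T1 B | T1 T2 | c
  A -> T0 T1 | b
  B -> B T2 | c
  C -> c
  T0 -> c
  T1 -> a
  T2 -> d

Fill CYK table bottom-up:
  [0..0]={T1}  "a"  orig:{}
  [1..1]={B,C,S,T0}  "c"  orig:{B,C,S}
  [2..2]={T2}  "d"  orig:{}
  [0..1]={S}  "ac"
  [1..2]={B}  "cd"
  [0..2]={S}  "acd"

S ∈ T[0,2] ⇒ YES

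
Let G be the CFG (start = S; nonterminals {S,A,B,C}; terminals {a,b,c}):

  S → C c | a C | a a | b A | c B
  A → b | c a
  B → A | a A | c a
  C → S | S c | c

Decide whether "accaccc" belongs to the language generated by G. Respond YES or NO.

Convert to CNF:
  S -> C T0 | T0 B | T1 C | T1 T1 | T2 A
  A -> T0 T1 | b
  B -> T0 T1 | T1 A | b
  C -> C T0 | S T0 | T0 B | T1 C | T1 T1 | T2 A | c
  T0 -> c
  T1 -> a
  T2 -> b

CYK fill:
  [0..0]={T1}  "a"  orig:{}
  [1..1]={C,T0}  "c"  orig:{C}
  [2..2]={C,T0}  "c"  orig:{C}
  [3..3]={T1}  "a"  orig:{}
  [4..4]={C,T0}  "c"  orig:{C}
  [5..5]={C,T0}  "c"  orig:{C}
  [6..6]={C,T0}  "c"  orig:{C}
  [0..1]={C,S}  "ac"
  [1..2]={C,S}  "cc"
  [2..3]={A,B}  "ca"
  [3..4]={C,S}  "ac"
  [4..5]={C,S}  "cc"
  [5..6]={C,S}  "cc"
  [0..2]={C,S}  "acc"
  [1..3]={C,S}  "cca"
  [2..4]=∅  "cac"
  [3..5]={C,S}  "acc"
  [4..6]={C,S}  "ccc"
  [0..3]={C,S}  "acca"
  [1..4]={C,S}  "ccac"
  [2..5]=∅  "cacc"
  [3..6]={C,S}  "accc"
  [0..4]={C,S}  "accac"
  [1..5]={C,S}  "ccacc"
  [2..6]=∅  "caccc"
  [0..5]={C,S}  "accacc"
  [1..6]={C,S}  "ccaccc"
  [0..6]={C,S}  "accaccc"

S ∈ T[0,6] ⇒ YES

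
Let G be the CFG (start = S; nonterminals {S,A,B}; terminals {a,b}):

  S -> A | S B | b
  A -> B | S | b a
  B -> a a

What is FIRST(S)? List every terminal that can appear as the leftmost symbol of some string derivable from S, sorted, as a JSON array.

FIRST sets, iterate to fixpoint:
iter 1:
  A via A→b a: +{b}
  B via B→a a: +{a}
  S via S→A: +{b}
  FIRST[S]={b}  FIRST[A]={b}  FIRST[B]={a}
iter 2:
  A via A→B: +{a}
  S via S→A: +{a}
  FIRST[S]={a,b}  FIRST[A]={a,b}  FIRST[B]={a}
iter 3: (stable)
  FIRST[S]={a,b}  FIRST[A]={a,b}  FIRST[B]={a}

FIRST(S) = ["a", "b"]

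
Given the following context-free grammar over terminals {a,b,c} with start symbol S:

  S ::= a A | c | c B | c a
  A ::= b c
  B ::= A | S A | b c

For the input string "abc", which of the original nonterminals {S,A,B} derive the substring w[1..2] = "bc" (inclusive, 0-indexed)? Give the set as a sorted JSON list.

Convert to CNF:
  S -> T1 B | T1 T2 | T2 A | c
  A -> T0 T1
  B -> S A | T0 T1
  T0 -> b
  T1 -> c
  T2 -> a

Fill CYK table bottom-up — only the sub-triangle for w[1..2]:
  cell(1,1) b: {T0}  orig:{}
  cell(2,2) c: {S,T1}  orig:{S}
  cell(1,2) bc: {A,B}

Original NTs in T[1,2] deriving "bc": ["A", "B"]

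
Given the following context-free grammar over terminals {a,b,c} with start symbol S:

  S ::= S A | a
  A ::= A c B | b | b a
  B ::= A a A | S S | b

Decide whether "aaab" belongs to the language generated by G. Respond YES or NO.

Convert to CNF:
  S -> S A | a
  A -> A X3 | T1 T2 | b
  B -> A X4 | S S | b
  T0 -> c
  T1 -> b
  T2 -> a
  X3 -> T0 B
  X4 -> T2 A

CYK fill:
  [0..0]={S,T2}  "a"  orig:{S}
  [1..1]={S,T2}  "a"  orig:{S}
  [2..2]={S,T2}  "a"  orig:{S}
  [3..3]={A,B,T1}  "b"  orig:{A,B}
  [0..1]={B}  "aa"
  [1..2]={B}  "aa"
  [2..3]={S,X4}  "ab"  orig:{S}
  [0..2]=∅  "aaa"
  [1..3]={B}  "aab"
  [0..3]=∅  "aaab"

S ∉ T[0,3] ⇒ NO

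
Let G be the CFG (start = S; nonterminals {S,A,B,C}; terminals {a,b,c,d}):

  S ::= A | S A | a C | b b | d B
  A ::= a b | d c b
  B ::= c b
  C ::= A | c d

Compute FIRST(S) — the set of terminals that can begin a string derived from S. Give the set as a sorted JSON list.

FIRST iteration:
iter 1:
  A via A→a b: +{a}
  A via A→d c b: +{d}
  B via B→c b: +{c}
  C via C→A: +{a,d}
  C via C→c d: +{c}
  S via S→A: +{a,d}
  S via S→b b: +{b}
  S: {a,b,d}  A: {a,d}  B: {c}  C: {a,c,d}
iter 2: — fixpoint
  S: {a,b,d}  A: {a,d}  B: {c}  C: {a,c,d}

FIRST(S) = ["a", "b", "d"]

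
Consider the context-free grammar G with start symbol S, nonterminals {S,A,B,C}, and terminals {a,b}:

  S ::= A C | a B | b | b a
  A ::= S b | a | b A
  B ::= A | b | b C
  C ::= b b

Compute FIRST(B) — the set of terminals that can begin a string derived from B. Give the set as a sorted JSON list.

FIRST sets, iterate to fixpoint:
[1]
  A via A→a: +{a}
  A via A→b A: +{b}
  B via B→A: +{a,b}
  C via C→b b: +{b}
  S via S→A C: +{a,b}
  S: {a,b}  A: {a,b}  B: {a,b}  C: {b}
[2] (stable)
  S: {a,b}  A: {a,b}  B: {a,b}  C: {b}

FIRST(B) = ["a", "b"]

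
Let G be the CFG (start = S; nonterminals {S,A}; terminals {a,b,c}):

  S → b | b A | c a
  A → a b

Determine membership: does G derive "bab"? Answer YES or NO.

CNF form of G:
  S -> T1 A | T2 T0 | b
  A -> T0 T1
  T0 -> a
  T1 -> b
  T2 -> c

Fill CYK table bottom-up:
  cell(0,0) b: {S,T1}  orig:{S}
  cell(1,1) a: {T0}  orig:{}
  cell(2,2) b: {S,T1}  orig:{S}
  cell(0,1) ba: ∅
  cell(1,2) ab: {A}
  cell(0,2) bab: {S}

S ∈ T[0,2] ⇒ YES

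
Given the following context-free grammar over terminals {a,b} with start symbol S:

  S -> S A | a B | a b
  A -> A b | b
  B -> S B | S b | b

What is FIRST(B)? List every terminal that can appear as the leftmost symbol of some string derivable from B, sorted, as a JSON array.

Compute FIRST by fixpoint:
iter 1:
  A via A→b: +{b}
  B via B→b: +{b}
  S via S→a B: +{a}
  FIRST(S)={a}  FIRST(A)={b}  FIRST(B)={b}
iter 2:
  B via B→S B: +{a}
  FIRST(S)={a}  FIRST(A)={b}  FIRST(B)={a,b}
iter 3: — fixpoint
  FIRST(S)={a}  FIRST(A)={b}  FIRST(B)={a,b}

FIRST(B) = ["a", "b"]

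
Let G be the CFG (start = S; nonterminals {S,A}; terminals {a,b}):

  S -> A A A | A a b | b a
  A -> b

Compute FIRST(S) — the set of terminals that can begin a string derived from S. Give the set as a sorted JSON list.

FIRST sets, iterate to fixpoint:
round 1:
  A via A→b: +{b}
  S via S→A A A: +{b}
  FIRST(S)={b}  FIRST(A)={b}
round 2: (no change)
  FIRST(S)={b}  FIRST(A)={b}

FIRST(S) = ["b"]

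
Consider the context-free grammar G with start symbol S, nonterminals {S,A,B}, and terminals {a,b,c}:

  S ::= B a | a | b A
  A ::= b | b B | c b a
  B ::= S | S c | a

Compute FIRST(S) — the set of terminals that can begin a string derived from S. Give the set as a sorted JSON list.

FIRST iteration:
[1]
  A via A→b: +{b}
  A via A→c b a: +{c}
  B via B→a: +{a}
  S via S→B a: +{a}
  S via S→b A: +{b}
  S: {a,b}  A: {b,c}  B: {a}
[2]
  B via B→S: +{b}
  S: {a,b}  A: {b,c}  B: {a,b}
[3] done
  S: {a,b}  A: {b,c}  B: {a,b}

FIRST(S) = ["a", "b"]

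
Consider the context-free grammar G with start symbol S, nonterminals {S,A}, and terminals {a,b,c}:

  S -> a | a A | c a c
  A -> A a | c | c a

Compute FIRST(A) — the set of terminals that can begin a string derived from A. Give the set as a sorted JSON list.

Compute FIRST by fixpoint:
iter 1:
  A via A→c: +{c}
  S via S→a: +{a}
  S via S→c a c: +{c}
  S: {a,c}  A: {c}
iter 2: done
  S: {a,c}  A: {c}

FIRST(A) = ["c"]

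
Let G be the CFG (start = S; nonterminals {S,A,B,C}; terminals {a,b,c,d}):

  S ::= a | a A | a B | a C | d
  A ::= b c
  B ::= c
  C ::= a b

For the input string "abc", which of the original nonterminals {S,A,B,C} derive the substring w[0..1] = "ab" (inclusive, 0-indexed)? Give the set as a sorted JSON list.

CNF form of G:
  S -> T2 A | T2 B | T2 C | a | d
  A -> T0 T1
  B -> c
  C -> T2 T0
  T0 -> b
  T1 -> c
  T2 -> a

CYK table (by increasing span) — only the sub-triangle for w[0..1]:
  T[0,0] 'a' = {S,T2}  orig:{S}
  T[1,1] 'b' = {T0}  orig:{}
  T[0,1] 'ab' = {C}

Original NTs in T[0,1] deriving "ab": ["C"]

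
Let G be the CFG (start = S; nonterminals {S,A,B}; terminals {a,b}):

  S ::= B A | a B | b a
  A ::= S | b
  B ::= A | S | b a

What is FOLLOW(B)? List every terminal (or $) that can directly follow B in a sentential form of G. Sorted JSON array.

Compute FIRST by fixpoint:
pass 1:
  A via A→b: +{b}
  B via B→A: +{b}
  S via S→B A: +{b}
  S via S→a B: +{a}
  S: {a,b}  A: {b}  B: {b}
pass 2:
  A via A→S: +{a}
  B via B→A: +{a}
  S: {a,b}  A: {a,b}  B: {a,b}
pass 3: done
  S: {a,b}  A: {a,b}  B: {a,b}

FOLLOW iteration:
FOLLOW(S) := {$}
[1]
  S→B A: FOLLOW(B) ⊇ FIRST(A) = {a,b}; new: +{a,b}
  S→B A: FOLLOW(A) ⊇ FOLLOW(S) ⊇ {$}; new: +{$}
  S→a B: FOLLOW(B) ⊇ FOLLOW(S) ⊇ {$}; new: +{$}
  FOLLOW[S]={$}  FOLLOW[A]={$}  FOLLOW[B]={$,a,b}
[2]
  B→A: FOLLOW(A) ⊇ FOLLOW(B) ⊇ {$,a,b}; new: +{a,b}
  B→S: FOLLOW(S) ⊇ FOLLOW(B) ⊇ {$,a,b}; new: +{a,b}
  FOLLOW[S]={$,a,b}  FOLLOW[A]={$,a,b}  FOLLOW[B]={$,a,b}
[3] (stable)
  FOLLOW[S]={$,a,b}  FOLLOW[A]={$,a,b}  FOLLOW[B]={$,a,b}

FOLLOW(B) = ["$", "a", "b"]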